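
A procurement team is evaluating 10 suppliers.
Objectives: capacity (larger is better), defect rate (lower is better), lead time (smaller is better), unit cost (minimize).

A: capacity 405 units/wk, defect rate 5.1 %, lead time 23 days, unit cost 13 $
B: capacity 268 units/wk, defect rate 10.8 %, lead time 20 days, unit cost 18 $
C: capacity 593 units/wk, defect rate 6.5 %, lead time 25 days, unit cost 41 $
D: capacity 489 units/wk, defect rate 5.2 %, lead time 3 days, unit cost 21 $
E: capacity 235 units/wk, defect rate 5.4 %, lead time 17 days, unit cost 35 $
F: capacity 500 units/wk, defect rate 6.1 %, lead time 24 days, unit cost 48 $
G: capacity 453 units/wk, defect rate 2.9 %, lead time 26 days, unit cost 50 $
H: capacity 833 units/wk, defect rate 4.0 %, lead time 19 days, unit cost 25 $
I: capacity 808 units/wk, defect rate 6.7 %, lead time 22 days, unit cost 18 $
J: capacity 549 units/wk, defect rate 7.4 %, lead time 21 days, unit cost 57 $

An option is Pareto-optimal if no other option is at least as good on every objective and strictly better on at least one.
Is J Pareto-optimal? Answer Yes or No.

No

H vs J: capacity 833≥549, defect rate 4.0≤7.4, lead time 19≤21, unit cost 25≤57 — H is at least as good on every objective and strictly better on at least one, so H dominates J.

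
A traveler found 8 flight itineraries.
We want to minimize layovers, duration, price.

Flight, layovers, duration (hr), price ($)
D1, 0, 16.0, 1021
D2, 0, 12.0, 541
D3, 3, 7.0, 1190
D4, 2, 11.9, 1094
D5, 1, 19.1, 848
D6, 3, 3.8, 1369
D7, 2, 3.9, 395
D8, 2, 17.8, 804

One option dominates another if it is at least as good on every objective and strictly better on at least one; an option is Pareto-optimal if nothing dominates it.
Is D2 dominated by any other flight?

D1: worse on duration (16.0 vs 12.0).
D3: worse on layovers (3 vs 0).
D4: worse on layovers (2 vs 0).
D5: worse on layovers (1 vs 0).
D6: worse on layovers (3 vs 0).
D7: worse on layovers (2 vs 0).
D8: worse on layovers (2 vs 0).
No option is at least as good as D2 on every objective and strictly better on one.

No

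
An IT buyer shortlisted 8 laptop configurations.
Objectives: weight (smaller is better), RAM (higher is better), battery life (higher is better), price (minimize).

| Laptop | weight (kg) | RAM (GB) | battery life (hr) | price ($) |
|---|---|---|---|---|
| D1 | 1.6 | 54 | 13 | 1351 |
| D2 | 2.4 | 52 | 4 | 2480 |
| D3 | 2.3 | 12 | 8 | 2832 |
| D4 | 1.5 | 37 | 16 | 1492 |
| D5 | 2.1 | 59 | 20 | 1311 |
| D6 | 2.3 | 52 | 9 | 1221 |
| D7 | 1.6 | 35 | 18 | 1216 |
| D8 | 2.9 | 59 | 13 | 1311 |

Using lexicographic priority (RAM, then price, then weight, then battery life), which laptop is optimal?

First maximize RAM: best is 59, kept {D5, D8}.
Then minimize price: best is 1311, kept {D5, D8}.
Then minimize weight: best is 2.1, kept {D5}.

D5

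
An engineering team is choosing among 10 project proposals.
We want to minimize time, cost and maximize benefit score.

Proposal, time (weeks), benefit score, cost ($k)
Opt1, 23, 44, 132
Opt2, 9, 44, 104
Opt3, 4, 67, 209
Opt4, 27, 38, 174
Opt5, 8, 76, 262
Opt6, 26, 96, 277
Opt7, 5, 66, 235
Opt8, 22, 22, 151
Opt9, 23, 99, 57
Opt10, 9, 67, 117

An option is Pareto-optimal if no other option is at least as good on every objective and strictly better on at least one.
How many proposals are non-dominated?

5

Opt1: dominated by Opt2 (time 9≤23, benefit score 44≥44, cost 104≤132).
Opt2: not dominated.
Opt3: not dominated (best time).
Opt4: dominated by Opt1 (time 23≤27, benefit score 44≥38, cost 132≤174).
Opt5: not dominated.
Opt6: dominated by Opt9 (time 23≤26, benefit score 99≥96, cost 57≤277).
Opt7: dominated by Opt3 (time 4≤5, benefit score 67≥66, cost 209≤235).
Opt8: dominated by Opt2 (time 9≤22, benefit score 44≥22, cost 104≤151).
Opt9: not dominated (best benefit score).
Opt10: not dominated.
Pareto-optimal: Opt2, Opt3, Opt5, Opt9, Opt10 → 5.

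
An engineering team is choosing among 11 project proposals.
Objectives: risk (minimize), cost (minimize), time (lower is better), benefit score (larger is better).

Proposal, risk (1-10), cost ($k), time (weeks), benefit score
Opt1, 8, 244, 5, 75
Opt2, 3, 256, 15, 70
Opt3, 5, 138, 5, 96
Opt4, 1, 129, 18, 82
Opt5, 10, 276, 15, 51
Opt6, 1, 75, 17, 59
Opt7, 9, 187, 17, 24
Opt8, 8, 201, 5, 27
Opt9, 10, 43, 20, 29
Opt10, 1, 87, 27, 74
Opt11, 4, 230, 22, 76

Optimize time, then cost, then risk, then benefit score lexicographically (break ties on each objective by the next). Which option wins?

Opt3

First minimize time: best is 5, kept {Opt1, Opt3, Opt8}.
Then minimize cost: best is 138, kept {Opt3}.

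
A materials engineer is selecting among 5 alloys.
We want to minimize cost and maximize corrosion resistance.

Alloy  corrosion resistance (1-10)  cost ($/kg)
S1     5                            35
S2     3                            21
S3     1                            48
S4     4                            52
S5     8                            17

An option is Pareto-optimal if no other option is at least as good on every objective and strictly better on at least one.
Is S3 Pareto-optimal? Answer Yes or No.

No

S1 vs S3: corrosion resistance 5≥1, cost 35≤48 — S1 is at least as good on every objective and strictly better on at least one, so S1 dominates S3.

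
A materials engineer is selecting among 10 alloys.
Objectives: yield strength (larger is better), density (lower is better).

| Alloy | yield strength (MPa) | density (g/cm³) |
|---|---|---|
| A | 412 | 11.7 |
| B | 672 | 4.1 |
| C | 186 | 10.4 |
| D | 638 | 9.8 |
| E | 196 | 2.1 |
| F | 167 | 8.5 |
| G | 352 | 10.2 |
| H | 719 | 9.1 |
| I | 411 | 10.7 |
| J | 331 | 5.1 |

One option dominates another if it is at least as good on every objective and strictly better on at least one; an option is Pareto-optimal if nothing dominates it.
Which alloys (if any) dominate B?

A: worse on yield strength (412 vs 672).
C: worse on yield strength (186 vs 672).
D: worse on yield strength (638 vs 672).
E: worse on yield strength (196 vs 672).
F: worse on yield strength (167 vs 672).
G: worse on yield strength (352 vs 672).
H: worse on density (9.1 vs 4.1).
I: worse on yield strength (411 vs 672).
J: worse on yield strength (331 vs 672).
No option dominates B.

none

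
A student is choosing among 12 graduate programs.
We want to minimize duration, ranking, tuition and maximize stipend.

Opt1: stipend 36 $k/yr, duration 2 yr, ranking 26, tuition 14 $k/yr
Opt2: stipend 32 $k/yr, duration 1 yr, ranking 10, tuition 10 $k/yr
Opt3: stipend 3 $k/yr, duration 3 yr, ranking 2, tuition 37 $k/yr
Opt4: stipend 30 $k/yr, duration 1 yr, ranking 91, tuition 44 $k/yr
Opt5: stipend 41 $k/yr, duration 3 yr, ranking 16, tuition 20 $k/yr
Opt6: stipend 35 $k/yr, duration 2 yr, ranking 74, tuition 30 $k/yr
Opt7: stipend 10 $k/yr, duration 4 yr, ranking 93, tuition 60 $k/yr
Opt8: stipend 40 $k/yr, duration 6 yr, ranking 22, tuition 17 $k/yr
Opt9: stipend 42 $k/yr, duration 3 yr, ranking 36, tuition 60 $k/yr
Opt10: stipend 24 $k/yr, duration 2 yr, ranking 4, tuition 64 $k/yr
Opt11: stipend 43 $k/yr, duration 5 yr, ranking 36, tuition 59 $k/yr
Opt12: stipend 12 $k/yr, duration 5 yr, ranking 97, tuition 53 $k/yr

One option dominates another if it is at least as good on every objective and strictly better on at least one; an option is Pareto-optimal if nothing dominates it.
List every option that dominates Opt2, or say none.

none

Opt1: worse on duration (2 vs 1).
Opt3: worse on stipend (3 vs 32).
Opt4: worse on stipend (30 vs 32).
Opt5: worse on duration (3 vs 1).
Opt6: worse on duration (2 vs 1).
Opt7: worse on stipend (10 vs 32).
Opt8: worse on duration (6 vs 1).
Opt9: worse on duration (3 vs 1).
Opt10: worse on stipend (24 vs 32).
Opt11: worse on duration (5 vs 1).
Opt12: worse on stipend (12 vs 32).
No option dominates Opt2.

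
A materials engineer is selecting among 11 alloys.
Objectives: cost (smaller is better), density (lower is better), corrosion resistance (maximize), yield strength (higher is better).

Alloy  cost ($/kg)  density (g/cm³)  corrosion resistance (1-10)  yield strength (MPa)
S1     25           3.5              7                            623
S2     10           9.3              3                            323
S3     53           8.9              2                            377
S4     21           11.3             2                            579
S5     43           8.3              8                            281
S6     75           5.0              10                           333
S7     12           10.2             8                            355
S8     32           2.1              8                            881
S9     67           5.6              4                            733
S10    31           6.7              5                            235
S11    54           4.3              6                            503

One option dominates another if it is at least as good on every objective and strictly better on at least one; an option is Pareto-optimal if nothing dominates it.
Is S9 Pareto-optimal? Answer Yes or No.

S8 vs S9: cost 32≤67, density 2.1≤5.6, corrosion resistance 8≥4, yield strength 881≥733 — S8 is at least as good on every objective and strictly better on at least one, so S8 dominates S9.

No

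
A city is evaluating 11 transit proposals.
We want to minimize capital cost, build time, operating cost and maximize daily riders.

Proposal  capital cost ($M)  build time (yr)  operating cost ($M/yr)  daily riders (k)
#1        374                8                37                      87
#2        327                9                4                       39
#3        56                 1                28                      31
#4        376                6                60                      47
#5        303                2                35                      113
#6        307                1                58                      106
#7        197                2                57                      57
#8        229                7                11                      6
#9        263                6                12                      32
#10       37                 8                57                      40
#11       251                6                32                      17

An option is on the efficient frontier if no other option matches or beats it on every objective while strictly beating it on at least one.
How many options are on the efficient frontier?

#1: dominated by #5 (capital cost 303≤374, build time 2≤8, operating cost 35≤37, daily riders 113≥87).
#2: not dominated (best operating cost).
#3: not dominated.
#4: dominated by #5 (capital cost 303≤376, build time 2≤6, operating cost 35≤60, daily riders 113≥47).
#5: not dominated (best daily riders).
#6: not dominated.
#7: not dominated.
#8: not dominated.
#9: not dominated.
#10: not dominated (best capital cost).
#11: dominated by #3 (capital cost 56≤251, build time 1≤6, operating cost 28≤32, daily riders 31≥17).
Pareto-optimal: #2, #3, #5, #6, #7, #8, #9, #10 → 8.

8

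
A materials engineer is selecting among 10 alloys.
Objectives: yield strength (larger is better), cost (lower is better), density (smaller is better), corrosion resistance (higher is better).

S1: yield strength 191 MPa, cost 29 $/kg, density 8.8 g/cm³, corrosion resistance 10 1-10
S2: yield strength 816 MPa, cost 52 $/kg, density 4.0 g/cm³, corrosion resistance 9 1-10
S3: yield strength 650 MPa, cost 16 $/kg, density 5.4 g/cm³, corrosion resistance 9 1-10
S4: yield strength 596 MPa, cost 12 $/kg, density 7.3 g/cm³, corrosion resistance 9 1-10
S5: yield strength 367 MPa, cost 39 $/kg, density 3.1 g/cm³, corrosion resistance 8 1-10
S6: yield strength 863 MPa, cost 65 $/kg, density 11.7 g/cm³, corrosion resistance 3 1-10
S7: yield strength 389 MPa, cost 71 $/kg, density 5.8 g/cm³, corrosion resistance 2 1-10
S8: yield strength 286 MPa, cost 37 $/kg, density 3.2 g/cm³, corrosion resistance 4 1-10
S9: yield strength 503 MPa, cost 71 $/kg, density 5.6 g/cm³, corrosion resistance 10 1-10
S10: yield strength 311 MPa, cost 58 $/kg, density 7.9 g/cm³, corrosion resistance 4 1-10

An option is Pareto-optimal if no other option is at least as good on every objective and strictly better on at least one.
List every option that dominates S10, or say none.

S2, S3, S4, S5

S2: yield strength 816≥311, cost 52≤58, density 4.0≤7.9, corrosion resistance 9≥4 — dominates S10.
S3: yield strength 650≥311, cost 16≤58, density 5.4≤7.9, corrosion resistance 9≥4 — dominates S10.
S4: yield strength 596≥311, cost 12≤58, density 7.3≤7.9, corrosion resistance 9≥4 — dominates S10.
S5: yield strength 367≥311, cost 39≤58, density 3.1≤7.9, corrosion resistance 8≥4 — dominates S10.
Others (S1, S6, S7, S8, S9) are each worse than S10 on at least one objective.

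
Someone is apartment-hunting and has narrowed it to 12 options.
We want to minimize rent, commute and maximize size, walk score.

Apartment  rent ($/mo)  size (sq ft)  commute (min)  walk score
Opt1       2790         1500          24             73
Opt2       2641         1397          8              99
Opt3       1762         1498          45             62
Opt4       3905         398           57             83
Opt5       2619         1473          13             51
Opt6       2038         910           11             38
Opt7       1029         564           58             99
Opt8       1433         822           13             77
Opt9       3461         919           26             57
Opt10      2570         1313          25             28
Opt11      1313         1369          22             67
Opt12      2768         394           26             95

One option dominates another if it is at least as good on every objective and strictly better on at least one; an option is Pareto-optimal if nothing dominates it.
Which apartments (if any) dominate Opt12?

Opt2

Opt2: rent 2641≤2768, size 1397≥394, commute 8≤26, walk score 99≥95 — dominates Opt12.
Others (Opt1, Opt3, Opt4, Opt5, Opt6, Opt7, Opt8, Opt9, Opt10, Opt11) are each worse than Opt12 on at least one objective.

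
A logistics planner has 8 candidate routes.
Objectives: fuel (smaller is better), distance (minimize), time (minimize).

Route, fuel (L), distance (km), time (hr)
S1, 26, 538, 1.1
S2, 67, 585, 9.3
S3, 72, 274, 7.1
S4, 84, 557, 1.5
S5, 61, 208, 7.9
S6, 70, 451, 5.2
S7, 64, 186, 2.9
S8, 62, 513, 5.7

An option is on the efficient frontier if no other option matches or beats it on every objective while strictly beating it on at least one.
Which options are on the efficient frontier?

S1, S5, S7, S8

S1: not dominated (best fuel).
S2: dominated by S1 (fuel 26≤67, distance 538≤585, time 1.1≤9.3).
S3: dominated by S7 (fuel 64≤72, distance 186≤274, time 2.9≤7.1).
S4: dominated by S1 (fuel 26≤84, distance 538≤557, time 1.1≤1.5).
S5: not dominated.
S6: dominated by S7 (fuel 64≤70, distance 186≤451, time 2.9≤5.2).
S7: not dominated (best distance).
S8: not dominated.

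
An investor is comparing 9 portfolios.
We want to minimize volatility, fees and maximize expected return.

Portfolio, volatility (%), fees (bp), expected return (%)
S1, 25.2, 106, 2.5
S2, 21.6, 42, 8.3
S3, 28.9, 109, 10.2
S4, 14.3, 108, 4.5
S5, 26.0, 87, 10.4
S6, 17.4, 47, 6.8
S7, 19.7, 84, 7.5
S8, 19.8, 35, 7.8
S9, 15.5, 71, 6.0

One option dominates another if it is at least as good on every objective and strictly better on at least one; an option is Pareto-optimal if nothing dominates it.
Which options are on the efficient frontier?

S1: dominated by S2 (volatility 21.6≤25.2, fees 42≤106, expected return 8.3≥2.5).
S2: not dominated.
S3: dominated by S5 (volatility 26.0≤28.9, fees 87≤109, expected return 10.4≥10.2).
S4: not dominated (best volatility).
S5: not dominated (best expected return).
S6: not dominated.
S7: not dominated.
S8: not dominated (best fees).
S9: not dominated.

S2, S4, S5, S6, S7, S8, S9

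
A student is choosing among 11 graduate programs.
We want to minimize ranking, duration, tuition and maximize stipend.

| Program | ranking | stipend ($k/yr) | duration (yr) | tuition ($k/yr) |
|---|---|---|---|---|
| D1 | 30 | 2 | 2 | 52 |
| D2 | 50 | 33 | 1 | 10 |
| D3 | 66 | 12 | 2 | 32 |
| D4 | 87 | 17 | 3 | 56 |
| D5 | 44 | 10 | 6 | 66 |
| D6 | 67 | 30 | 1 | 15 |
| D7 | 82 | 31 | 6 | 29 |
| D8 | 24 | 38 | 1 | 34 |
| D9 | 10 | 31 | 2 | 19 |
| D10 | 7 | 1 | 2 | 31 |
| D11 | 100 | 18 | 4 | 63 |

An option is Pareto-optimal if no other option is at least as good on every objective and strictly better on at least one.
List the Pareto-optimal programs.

D1: dominated by D8 (ranking 24≤30, stipend 38≥2, duration 1≤2, tuition 34≤52).
D2: not dominated (best tuition).
D3: dominated by D2 (ranking 50≤66, stipend 33≥12, duration 1≤2, tuition 10≤32).
D4: dominated by D2 (ranking 50≤87, stipend 33≥17, duration 1≤3, tuition 10≤56).
D5: dominated by D8 (ranking 24≤44, stipend 38≥10, duration 1≤6, tuition 34≤66).
D6: dominated by D2 (ranking 50≤67, stipend 33≥30, duration 1≤1, tuition 10≤15).
D7: dominated by D2 (ranking 50≤82, stipend 33≥31, duration 1≤6, tuition 10≤29).
D8: not dominated (best stipend).
D9: not dominated.
D10: not dominated (best ranking).
D11: dominated by D2 (ranking 50≤100, stipend 33≥18, duration 1≤4, tuition 10≤63).

D2, D8, D9, D10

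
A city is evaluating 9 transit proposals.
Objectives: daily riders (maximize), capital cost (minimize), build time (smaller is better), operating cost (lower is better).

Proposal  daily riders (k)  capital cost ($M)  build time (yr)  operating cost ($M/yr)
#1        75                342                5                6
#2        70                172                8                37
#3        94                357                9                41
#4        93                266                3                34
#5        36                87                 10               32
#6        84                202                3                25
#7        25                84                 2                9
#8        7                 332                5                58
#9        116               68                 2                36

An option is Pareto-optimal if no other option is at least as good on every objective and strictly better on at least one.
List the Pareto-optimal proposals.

#1, #4, #5, #6, #7, #9

#1: not dominated (best operating cost).
#2: dominated by #9 (daily riders 116≥70, capital cost 68≤172, build time 2≤8, operating cost 36≤37).
#3: dominated by #9 (daily riders 116≥94, capital cost 68≤357, build time 2≤9, operating cost 36≤41).
#4: not dominated.
#5: not dominated.
#6: not dominated.
#7: not dominated.
#8: dominated by #4 (daily riders 93≥7, capital cost 266≤332, build time 3≤5, operating cost 34≤58).
#9: not dominated (best daily riders).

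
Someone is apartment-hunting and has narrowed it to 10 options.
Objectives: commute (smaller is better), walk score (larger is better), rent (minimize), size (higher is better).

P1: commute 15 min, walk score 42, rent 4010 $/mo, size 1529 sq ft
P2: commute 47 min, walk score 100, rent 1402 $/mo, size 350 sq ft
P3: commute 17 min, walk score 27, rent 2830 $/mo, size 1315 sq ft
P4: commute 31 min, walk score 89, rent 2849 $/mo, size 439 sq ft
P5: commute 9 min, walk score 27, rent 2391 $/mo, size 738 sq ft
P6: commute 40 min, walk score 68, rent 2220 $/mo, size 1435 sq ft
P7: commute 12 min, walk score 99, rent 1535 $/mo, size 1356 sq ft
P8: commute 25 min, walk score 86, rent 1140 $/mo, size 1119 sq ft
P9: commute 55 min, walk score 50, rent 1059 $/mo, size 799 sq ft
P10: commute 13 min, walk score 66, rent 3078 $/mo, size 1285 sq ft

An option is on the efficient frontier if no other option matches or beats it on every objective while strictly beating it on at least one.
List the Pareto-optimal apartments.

P1, P2, P5, P6, P7, P8, P9

P1: not dominated (best size).
P2: not dominated (best walk score).
P3: dominated by P7 (commute 12≤17, walk score 99≥27, rent 1535≤2830, size 1356≥1315).
P4: dominated by P7 (commute 12≤31, walk score 99≥89, rent 1535≤2849, size 1356≥439).
P5: not dominated (best commute).
P6: not dominated.
P7: not dominated.
P8: not dominated.
P9: not dominated (best rent).
P10: dominated by P7 (commute 12≤13, walk score 99≥66, rent 1535≤3078, size 1356≥1285).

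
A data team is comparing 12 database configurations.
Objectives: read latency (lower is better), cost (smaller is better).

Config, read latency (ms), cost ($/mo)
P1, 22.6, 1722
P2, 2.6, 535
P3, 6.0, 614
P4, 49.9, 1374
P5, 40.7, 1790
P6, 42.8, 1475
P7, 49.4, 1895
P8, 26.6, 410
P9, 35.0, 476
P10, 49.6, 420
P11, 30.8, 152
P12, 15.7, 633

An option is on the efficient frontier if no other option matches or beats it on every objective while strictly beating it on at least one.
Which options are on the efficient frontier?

P1: dominated by P2 (read latency 2.6≤22.6, cost 535≤1722).
P2: not dominated (best read latency).
P3: dominated by P2 (read latency 2.6≤6.0, cost 535≤614).
P4: dominated by P2 (read latency 2.6≤49.9, cost 535≤1374).
P5: dominated by P1 (read latency 22.6≤40.7, cost 1722≤1790).
P6: dominated by P2 (read latency 2.6≤42.8, cost 535≤1475).
P7: dominated by P1 (read latency 22.6≤49.4, cost 1722≤1895).
P8: not dominated.
P9: dominated by P8 (read latency 26.6≤35.0, cost 410≤476).
P10: dominated by P8 (read latency 26.6≤49.6, cost 410≤420).
P11: not dominated (best cost).
P12: dominated by P2 (read latency 2.6≤15.7, cost 535≤633).

P2, P8, P11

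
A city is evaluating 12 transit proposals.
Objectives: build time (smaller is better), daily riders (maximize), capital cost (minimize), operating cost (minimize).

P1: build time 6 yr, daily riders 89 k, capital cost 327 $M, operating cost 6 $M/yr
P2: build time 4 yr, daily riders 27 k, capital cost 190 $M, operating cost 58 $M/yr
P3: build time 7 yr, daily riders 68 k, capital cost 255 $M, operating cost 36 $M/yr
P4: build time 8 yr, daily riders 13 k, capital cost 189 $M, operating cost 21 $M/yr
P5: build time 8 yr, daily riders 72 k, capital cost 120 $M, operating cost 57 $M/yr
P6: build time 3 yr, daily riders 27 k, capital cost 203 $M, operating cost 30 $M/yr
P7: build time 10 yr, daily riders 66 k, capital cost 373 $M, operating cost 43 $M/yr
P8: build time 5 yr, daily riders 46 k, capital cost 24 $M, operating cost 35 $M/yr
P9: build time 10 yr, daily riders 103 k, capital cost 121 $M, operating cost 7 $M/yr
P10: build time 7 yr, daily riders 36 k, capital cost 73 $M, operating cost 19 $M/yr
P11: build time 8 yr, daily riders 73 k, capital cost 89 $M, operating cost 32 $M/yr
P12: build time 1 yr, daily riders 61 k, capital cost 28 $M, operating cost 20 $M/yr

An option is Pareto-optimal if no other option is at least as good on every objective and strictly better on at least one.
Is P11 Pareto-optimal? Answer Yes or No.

Yes

P1: worse on capital cost (327 vs 89).
P2: worse on daily riders (27 vs 73).
P3: worse on daily riders (68 vs 73).
P4: worse on daily riders (13 vs 73).
P5: worse on daily riders (72 vs 73).
P6: worse on daily riders (27 vs 73).
P7: worse on build time (10 vs 8).
P8: worse on daily riders (46 vs 73).
P9: worse on build time (10 vs 8).
P10: worse on daily riders (36 vs 73).
P12: worse on daily riders (61 vs 73).
No option is at least as good as P11 on every objective and strictly better on one.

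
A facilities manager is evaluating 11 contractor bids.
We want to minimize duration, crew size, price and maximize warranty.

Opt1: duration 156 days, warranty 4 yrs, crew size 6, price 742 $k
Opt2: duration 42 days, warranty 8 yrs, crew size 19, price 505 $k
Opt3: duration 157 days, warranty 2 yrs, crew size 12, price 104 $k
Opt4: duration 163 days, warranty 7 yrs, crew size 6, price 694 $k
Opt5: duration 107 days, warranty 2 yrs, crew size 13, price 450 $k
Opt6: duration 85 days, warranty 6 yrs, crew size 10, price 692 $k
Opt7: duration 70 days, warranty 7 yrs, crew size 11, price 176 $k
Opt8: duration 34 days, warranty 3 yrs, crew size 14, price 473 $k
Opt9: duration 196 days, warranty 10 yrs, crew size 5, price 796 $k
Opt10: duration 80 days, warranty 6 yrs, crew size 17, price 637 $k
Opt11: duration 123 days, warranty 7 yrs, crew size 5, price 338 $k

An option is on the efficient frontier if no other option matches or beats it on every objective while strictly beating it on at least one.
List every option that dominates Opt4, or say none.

Opt11

Opt11: duration 123≤163, warranty 7≥7, crew size 5≤6, price 338≤694 — dominates Opt4.
Others (Opt1, Opt2, Opt3, Opt5, Opt6, Opt7, Opt8, Opt9, Opt10) are each worse than Opt4 on at least one objective.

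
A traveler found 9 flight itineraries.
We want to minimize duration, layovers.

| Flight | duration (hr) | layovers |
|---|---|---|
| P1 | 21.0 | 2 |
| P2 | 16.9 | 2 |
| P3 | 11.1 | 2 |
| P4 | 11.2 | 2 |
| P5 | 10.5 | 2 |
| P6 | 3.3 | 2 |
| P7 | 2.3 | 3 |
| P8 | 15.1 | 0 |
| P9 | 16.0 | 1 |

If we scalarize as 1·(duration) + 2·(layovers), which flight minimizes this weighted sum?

P6

P1: 1·21.0 + 2·2 = 25.0
P2: 1·16.9 + 2·2 = 20.9
P3: 1·11.1 + 2·2 = 15.1
P4: 1·11.2 + 2·2 = 15.2
P5: 1·10.5 + 2·2 = 14.5
P6: 1·3.3 + 2·2 = 7.3
P7: 1·2.3 + 2·3 = 8.3
P8: 1·15.1 + 2·0 = 15.1
P9: 1·16.0 + 2·1 = 18.0
Lowest: P6 at 7.3.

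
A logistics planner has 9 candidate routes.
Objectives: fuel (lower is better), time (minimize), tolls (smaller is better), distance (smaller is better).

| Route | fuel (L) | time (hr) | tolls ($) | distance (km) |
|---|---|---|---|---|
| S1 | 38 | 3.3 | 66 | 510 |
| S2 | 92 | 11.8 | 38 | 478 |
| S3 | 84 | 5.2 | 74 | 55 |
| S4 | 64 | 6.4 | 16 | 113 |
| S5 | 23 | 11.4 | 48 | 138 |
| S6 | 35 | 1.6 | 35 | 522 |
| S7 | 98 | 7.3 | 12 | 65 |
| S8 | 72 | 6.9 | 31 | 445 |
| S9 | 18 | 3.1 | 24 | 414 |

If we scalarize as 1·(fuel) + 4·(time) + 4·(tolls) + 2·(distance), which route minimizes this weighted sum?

S7

S1: 1·38 + 4·3.3 + 4·66 + 2·510 = 1335.2
S2: 1·92 + 4·11.8 + 4·38 + 2·478 = 1247.2
S3: 1·84 + 4·5.2 + 4·74 + 2·55 = 510.8
S4: 1·64 + 4·6.4 + 4·16 + 2·113 = 379.6
S5: 1·23 + 4·11.4 + 4·48 + 2·138 = 536.6
S6: 1·35 + 4·1.6 + 4·35 + 2·522 = 1225.4
S7: 1·98 + 4·7.3 + 4·12 + 2·65 = 305.2
S8: 1·72 + 4·6.9 + 4·31 + 2·445 = 1113.6
S9: 1·18 + 4·3.1 + 4·24 + 2·414 = 954.4
Lowest: S7 at 305.2.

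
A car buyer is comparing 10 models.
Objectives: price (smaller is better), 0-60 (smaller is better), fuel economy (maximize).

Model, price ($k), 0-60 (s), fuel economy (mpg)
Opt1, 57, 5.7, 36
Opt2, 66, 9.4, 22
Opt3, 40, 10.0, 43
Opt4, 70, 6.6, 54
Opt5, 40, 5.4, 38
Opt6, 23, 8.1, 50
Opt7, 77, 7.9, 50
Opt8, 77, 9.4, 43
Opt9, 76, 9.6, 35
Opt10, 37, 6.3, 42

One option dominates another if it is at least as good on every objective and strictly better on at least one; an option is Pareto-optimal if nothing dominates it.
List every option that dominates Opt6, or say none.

none

Opt1: worse on price (57 vs 23).
Opt2: worse on price (66 vs 23).
Opt3: worse on price (40 vs 23).
Opt4: worse on price (70 vs 23).
Opt5: worse on price (40 vs 23).
Opt7: worse on price (77 vs 23).
Opt8: worse on price (77 vs 23).
Opt9: worse on price (76 vs 23).
Opt10: worse on price (37 vs 23).
No option dominates Opt6.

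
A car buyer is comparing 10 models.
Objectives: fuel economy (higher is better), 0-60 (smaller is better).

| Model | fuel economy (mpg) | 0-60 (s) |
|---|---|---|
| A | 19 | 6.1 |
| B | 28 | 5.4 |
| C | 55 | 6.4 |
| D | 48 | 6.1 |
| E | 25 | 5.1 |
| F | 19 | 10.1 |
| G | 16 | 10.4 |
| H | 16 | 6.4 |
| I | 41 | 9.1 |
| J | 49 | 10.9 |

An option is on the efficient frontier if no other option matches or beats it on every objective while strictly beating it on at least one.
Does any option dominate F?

A vs F: fuel economy 19≥19, 0-60 6.1≤10.1 — A is at least as good on every objective and strictly better on at least one, so A dominates F.

Yes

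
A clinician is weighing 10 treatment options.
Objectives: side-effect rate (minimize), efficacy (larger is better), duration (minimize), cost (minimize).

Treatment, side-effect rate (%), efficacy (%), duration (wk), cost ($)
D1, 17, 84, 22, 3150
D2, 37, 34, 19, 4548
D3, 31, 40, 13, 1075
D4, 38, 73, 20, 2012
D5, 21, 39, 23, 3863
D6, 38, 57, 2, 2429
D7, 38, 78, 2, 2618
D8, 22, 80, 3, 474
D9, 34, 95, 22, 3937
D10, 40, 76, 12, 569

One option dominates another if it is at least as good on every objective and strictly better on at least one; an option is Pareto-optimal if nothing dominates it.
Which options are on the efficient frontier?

D1, D6, D7, D8, D9

D1: not dominated (best side-effect rate).
D2: dominated by D3 (side-effect rate 31≤37, efficacy 40≥34, duration 13≤19, cost 1075≤4548).
D3: dominated by D8 (side-effect rate 22≤31, efficacy 80≥40, duration 3≤13, cost 474≤1075).
D4: dominated by D8 (side-effect rate 22≤38, efficacy 80≥73, duration 3≤20, cost 474≤2012).
D5: dominated by D1 (side-effect rate 17≤21, efficacy 84≥39, duration 22≤23, cost 3150≤3863).
D6: not dominated.
D7: not dominated.
D8: not dominated (best cost).
D9: not dominated (best efficacy).
D10: dominated by D8 (side-effect rate 22≤40, efficacy 80≥76, duration 3≤12, cost 474≤569).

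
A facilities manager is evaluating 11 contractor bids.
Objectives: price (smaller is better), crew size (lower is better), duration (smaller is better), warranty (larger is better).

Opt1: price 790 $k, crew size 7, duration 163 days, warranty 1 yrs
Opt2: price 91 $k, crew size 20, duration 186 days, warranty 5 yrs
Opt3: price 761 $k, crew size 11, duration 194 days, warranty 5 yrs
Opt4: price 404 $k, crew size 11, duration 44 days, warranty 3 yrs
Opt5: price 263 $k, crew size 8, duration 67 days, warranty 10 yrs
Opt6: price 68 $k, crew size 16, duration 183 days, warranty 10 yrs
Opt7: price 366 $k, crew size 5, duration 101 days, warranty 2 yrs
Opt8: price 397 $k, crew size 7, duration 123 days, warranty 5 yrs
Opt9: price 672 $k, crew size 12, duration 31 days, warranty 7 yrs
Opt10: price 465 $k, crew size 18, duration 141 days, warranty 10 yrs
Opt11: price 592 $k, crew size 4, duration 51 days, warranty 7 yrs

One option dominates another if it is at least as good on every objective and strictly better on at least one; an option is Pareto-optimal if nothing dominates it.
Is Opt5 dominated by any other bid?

No

Opt1: worse on price (790 vs 263).
Opt2: worse on crew size (20 vs 8).
Opt3: worse on price (761 vs 263).
Opt4: worse on price (404 vs 263).
Opt6: worse on crew size (16 vs 8).
Opt7: worse on price (366 vs 263).
Opt8: worse on price (397 vs 263).
Opt9: worse on price (672 vs 263).
Opt10: worse on price (465 vs 263).
Opt11: worse on price (592 vs 263).
No option is at least as good as Opt5 on every objective and strictly better on one.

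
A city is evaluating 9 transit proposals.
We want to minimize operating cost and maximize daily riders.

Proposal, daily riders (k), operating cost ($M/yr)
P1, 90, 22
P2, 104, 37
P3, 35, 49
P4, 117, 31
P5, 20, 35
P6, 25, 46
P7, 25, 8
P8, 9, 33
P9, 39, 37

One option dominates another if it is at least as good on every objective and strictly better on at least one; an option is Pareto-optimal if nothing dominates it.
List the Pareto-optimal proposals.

P1: not dominated.
P2: dominated by P4 (daily riders 117≥104, operating cost 31≤37).
P3: dominated by P1 (daily riders 90≥35, operating cost 22≤49).
P4: not dominated (best daily riders).
P5: dominated by P1 (daily riders 90≥20, operating cost 22≤35).
P6: dominated by P1 (daily riders 90≥25, operating cost 22≤46).
P7: not dominated (best operating cost).
P8: dominated by P1 (daily riders 90≥9, operating cost 22≤33).
P9: dominated by P1 (daily riders 90≥39, operating cost 22≤37).

P1, P4, P7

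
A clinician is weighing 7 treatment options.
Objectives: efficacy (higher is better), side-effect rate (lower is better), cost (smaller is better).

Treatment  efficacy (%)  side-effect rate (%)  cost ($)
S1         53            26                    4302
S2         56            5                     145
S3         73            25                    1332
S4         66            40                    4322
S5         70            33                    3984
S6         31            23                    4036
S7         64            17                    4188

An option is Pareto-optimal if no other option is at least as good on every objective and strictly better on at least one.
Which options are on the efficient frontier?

S2, S3, S7

S1: dominated by S2 (efficacy 56≥53, side-effect rate 5≤26, cost 145≤4302).
S2: not dominated (best side-effect rate).
S3: not dominated (best efficacy).
S4: dominated by S3 (efficacy 73≥66, side-effect rate 25≤40, cost 1332≤4322).
S5: dominated by S3 (efficacy 73≥70, side-effect rate 25≤33, cost 1332≤3984).
S6: dominated by S2 (efficacy 56≥31, side-effect rate 5≤23, cost 145≤4036).
S7: not dominated.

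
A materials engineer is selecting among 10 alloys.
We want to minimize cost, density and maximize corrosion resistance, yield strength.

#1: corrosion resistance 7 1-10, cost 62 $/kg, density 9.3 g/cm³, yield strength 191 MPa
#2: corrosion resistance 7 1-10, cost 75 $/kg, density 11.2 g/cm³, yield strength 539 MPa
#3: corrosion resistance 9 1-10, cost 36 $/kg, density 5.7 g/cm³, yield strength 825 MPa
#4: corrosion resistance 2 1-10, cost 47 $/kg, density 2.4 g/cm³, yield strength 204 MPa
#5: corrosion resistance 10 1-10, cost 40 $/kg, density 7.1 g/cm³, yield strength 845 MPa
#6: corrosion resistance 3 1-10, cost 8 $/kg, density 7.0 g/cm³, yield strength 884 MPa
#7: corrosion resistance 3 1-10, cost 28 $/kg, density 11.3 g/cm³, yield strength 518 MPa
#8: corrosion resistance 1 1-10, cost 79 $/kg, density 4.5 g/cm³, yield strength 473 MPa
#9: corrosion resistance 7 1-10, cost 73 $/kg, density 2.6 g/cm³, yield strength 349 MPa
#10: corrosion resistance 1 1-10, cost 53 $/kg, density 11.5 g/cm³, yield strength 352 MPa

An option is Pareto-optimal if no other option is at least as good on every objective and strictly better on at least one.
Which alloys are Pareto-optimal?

#3, #4, #5, #6, #8, #9

#1: dominated by #3 (corrosion resistance 9≥7, cost 36≤62, density 5.7≤9.3, yield strength 825≥191).
#2: dominated by #3 (corrosion resistance 9≥7, cost 36≤75, density 5.7≤11.2, yield strength 825≥539).
#3: not dominated.
#4: not dominated (best density).
#5: not dominated (best corrosion resistance).
#6: not dominated (best cost).
#7: dominated by #6 (corrosion resistance 3≥3, cost 8≤28, density 7.0≤11.3, yield strength 884≥518).
#8: not dominated.
#9: not dominated.
#10: dominated by #3 (corrosion resistance 9≥1, cost 36≤53, density 5.7≤11.5, yield strength 825≥352).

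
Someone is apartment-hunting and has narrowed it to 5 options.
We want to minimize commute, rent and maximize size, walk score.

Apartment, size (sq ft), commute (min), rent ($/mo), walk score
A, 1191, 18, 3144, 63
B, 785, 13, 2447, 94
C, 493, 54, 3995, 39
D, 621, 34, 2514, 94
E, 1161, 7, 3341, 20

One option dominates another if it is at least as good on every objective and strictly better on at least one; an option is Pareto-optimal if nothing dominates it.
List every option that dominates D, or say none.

B: size 785≥621, commute 13≤34, rent 2447≤2514, walk score 94≥94 — dominates D.
Others (A, C, E) are each worse than D on at least one objective.

B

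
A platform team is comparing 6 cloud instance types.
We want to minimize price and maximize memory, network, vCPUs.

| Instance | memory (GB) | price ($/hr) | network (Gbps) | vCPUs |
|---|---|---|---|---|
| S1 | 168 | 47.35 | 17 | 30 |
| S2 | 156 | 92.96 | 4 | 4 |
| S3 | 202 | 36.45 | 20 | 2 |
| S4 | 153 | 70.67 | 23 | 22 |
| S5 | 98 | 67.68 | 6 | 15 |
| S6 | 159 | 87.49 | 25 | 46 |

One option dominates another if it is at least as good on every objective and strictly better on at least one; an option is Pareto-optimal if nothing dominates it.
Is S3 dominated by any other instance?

S1: worse on memory (168 vs 202).
S2: worse on memory (156 vs 202).
S4: worse on memory (153 vs 202).
S5: worse on memory (98 vs 202).
S6: worse on memory (159 vs 202).
No option is at least as good as S3 on every objective and strictly better on one.

No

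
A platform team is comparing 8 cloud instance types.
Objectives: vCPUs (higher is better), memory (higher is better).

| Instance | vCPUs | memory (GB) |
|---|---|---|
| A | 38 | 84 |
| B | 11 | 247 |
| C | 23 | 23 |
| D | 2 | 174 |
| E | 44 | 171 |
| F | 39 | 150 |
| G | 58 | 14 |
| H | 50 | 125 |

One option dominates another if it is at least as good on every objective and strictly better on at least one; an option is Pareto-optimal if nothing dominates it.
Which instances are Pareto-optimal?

A: dominated by E (vCPUs 44≥38, memory 171≥84).
B: not dominated (best memory).
C: dominated by A (vCPUs 38≥23, memory 84≥23).
D: dominated by B (vCPUs 11≥2, memory 247≥174).
E: not dominated.
F: dominated by E (vCPUs 44≥39, memory 171≥150).
G: not dominated (best vCPUs).
H: not dominated.

B, E, G, H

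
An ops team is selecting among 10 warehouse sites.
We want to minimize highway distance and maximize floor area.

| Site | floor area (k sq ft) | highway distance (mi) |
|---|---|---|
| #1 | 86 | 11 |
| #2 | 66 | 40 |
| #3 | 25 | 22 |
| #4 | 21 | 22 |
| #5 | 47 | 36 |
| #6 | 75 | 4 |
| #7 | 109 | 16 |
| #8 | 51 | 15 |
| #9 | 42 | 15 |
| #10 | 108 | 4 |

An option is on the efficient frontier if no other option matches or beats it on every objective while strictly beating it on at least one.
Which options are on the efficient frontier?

#7, #10

#1: dominated by #10 (floor area 108≥86, highway distance 4≤11).
#2: dominated by #1 (floor area 86≥66, highway distance 11≤40).
#3: dominated by #1 (floor area 86≥25, highway distance 11≤22).
#4: dominated by #1 (floor area 86≥21, highway distance 11≤22).
#5: dominated by #1 (floor area 86≥47, highway distance 11≤36).
#6: dominated by #10 (floor area 108≥75, highway distance 4≤4).
#7: not dominated (best floor area).
#8: dominated by #1 (floor area 86≥51, highway distance 11≤15).
#9: dominated by #1 (floor area 86≥42, highway distance 11≤15).
#10: not dominated.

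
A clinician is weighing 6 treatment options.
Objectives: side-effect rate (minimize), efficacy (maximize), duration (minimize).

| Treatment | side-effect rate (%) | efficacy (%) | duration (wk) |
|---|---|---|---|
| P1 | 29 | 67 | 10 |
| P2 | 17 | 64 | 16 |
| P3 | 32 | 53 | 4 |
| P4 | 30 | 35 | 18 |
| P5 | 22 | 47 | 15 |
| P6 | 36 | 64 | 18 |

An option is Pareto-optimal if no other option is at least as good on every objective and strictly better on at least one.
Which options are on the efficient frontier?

P1: not dominated (best efficacy).
P2: not dominated (best side-effect rate).
P3: not dominated (best duration).
P4: dominated by P1 (side-effect rate 29≤30, efficacy 67≥35, duration 10≤18).
P5: not dominated.
P6: dominated by P1 (side-effect rate 29≤36, efficacy 67≥64, duration 10≤18).

P1, P2, P3, P5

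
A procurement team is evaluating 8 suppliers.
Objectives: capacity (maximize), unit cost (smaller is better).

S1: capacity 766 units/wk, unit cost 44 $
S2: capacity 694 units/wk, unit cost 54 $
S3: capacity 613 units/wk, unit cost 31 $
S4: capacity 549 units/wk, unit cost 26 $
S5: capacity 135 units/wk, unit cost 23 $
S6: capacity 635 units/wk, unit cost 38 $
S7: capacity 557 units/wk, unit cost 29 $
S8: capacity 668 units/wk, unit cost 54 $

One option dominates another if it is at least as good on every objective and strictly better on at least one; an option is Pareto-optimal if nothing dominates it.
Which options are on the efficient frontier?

S1, S3, S4, S5, S6, S7

S1: not dominated (best capacity).
S2: dominated by S1 (capacity 766≥694, unit cost 44≤54).
S3: not dominated.
S4: not dominated.
S5: not dominated (best unit cost).
S6: not dominated.
S7: not dominated.
S8: dominated by S1 (capacity 766≥668, unit cost 44≤54).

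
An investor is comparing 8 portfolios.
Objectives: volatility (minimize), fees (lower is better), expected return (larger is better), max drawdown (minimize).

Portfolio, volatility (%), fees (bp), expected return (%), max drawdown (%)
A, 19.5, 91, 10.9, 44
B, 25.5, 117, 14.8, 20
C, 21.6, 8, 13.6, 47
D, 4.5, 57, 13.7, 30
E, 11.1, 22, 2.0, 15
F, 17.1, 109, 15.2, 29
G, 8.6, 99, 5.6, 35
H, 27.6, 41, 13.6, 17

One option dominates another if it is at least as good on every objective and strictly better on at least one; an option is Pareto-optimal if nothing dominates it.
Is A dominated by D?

D vs A: volatility 4.5≤19.5, fees 57≤91, expected return 13.7≥10.9, max drawdown 30≤44 — D is at least as good on every objective with at least one strict improvement.

Yes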